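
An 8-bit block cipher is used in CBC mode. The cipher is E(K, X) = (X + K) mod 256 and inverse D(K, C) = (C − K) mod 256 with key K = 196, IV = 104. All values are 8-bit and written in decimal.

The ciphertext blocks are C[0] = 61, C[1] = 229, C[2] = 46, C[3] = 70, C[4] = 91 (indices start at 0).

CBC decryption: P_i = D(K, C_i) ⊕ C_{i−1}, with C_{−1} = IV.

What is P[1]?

P[1] = 28

P[1]: D(K, 229) = 33; 33 ⊕ 61 = 28.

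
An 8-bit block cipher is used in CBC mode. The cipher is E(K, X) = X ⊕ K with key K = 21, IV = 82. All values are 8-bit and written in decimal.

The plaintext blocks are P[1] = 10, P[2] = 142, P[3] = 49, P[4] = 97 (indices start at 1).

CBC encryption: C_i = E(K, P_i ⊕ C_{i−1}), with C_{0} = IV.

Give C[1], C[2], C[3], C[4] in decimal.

C[1]: P[1] ⊕ 82 = 88; E(K, 88) = 77.
C[2]: P[2] ⊕ 77 = 195; E(K, 195) = 214.
C[3]: P[3] ⊕ 214 = 231; E(K, 231) = 242.
C[4]: P[4] ⊕ 242 = 147; E(K, 147) = 134.

C[1] = 77, C[2] = 214, C[3] = 242, C[4] = 134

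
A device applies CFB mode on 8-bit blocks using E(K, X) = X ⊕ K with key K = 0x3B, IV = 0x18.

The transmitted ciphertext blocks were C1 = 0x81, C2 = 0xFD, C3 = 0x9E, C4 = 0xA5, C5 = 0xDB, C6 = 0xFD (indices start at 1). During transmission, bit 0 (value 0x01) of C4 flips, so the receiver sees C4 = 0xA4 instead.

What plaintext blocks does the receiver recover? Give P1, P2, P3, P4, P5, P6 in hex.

CFB decryption: P_i = C_i ⊕ E(K, C_{i−1}), with C_{0} = IV.
Only C4 changed, to 0xA4. In CFB, a change in C_i flips the same bit in P_i and garbles P_{i+1}. Decrypting the received ciphertext:
P1: E(K, 0x18) = 0x23; 0x81 ⊕ 0x23 = 0xA2.
P2: E(K, 0x81) = 0xBA; 0xFD ⊕ 0xBA = 0x47.
P3: E(K, 0xFD) = 0xC6; 0x9E ⊕ 0xC6 = 0x58.
P4: E(K, 0x9E) = 0xA5; 0xA4 ⊕ 0xA5 = 0x01.
P5: E(K, 0xA4) = 0x9F; 0xDB ⊕ 0x9F = 0x44.
P6: E(K, 0xDB) = 0xE0; 0xFD ⊕ 0xE0 = 0x1D.
Blocks that differ from the original plaintext: P4, P5.

P1 = 0xA2, P2 = 0x47, P3 = 0x58, P4 = 0x01, P5 = 0x44, P6 = 0x1D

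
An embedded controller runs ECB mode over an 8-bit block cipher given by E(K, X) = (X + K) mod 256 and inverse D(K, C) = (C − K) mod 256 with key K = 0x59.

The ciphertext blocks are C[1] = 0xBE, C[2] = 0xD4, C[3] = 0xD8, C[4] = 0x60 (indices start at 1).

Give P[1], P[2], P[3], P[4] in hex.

ECB decryption: P_i = D(K, C_i).
P[1]: D(K, 0xBE) = 0x65.
P[2]: D(K, 0xD4) = 0x7B.
P[3]: D(K, 0xD8) = 0x7F.
P[4]: D(K, 0x60) = 0x07.

P[1] = 0x65, P[2] = 0x7B, P[3] = 0x7F, P[4] = 0x07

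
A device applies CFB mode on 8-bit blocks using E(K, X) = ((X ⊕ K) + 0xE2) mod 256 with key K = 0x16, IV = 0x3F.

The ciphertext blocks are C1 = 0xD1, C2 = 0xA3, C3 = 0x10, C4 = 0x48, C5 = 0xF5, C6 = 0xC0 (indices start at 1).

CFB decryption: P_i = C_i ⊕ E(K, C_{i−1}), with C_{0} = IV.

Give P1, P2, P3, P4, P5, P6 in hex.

P1 = 0xDA, P2 = 0x0A, P3 = 0x87, P4 = 0xA0, P5 = 0xB5, P6 = 0x05

P1: E(K, 0x3F) = 0x0B; 0xD1 ⊕ 0x0B = 0xDA.
P2: E(K, 0xD1) = 0xA9; 0xA3 ⊕ 0xA9 = 0x0A.
P3: E(K, 0xA3) = 0x97; 0x10 ⊕ 0x97 = 0x87.
P4: E(K, 0x10) = 0xE8; 0x48 ⊕ 0xE8 = 0xA0.
P5: E(K, 0x48) = 0x40; 0xF5 ⊕ 0x40 = 0xB5.
P6: E(K, 0xF5) = 0xC5; 0xC0 ⊕ 0xC5 = 0x05.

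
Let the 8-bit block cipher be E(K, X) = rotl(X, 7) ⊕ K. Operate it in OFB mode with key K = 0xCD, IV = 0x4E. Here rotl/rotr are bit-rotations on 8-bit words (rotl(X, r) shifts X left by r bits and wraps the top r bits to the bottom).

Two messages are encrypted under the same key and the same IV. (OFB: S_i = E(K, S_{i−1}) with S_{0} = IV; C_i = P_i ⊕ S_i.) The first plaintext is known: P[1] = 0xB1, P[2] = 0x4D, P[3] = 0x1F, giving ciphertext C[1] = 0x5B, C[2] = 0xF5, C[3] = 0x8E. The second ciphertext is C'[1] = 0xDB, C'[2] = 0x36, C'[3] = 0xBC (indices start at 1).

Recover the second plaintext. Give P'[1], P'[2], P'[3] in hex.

P'[1] = 0x31, P'[2] = 0x8E, P'[3] = 0x2D

In OFB with a reused IV, both messages share the same keystream S_i, so C_i ⊕ C'_i = P_i ⊕ P'_i and thus P'_i = P_i ⊕ C_i ⊕ C'_i.
P'[1]: 0xB1 ⊕ 0x5B ⊕ 0xDB = 0x31.
P'[2]: 0x4D ⊕ 0xF5 ⊕ 0x36 = 0x8E.
P'[3]: 0x1F ⊕ 0x8E ⊕ 0xBC = 0x2D.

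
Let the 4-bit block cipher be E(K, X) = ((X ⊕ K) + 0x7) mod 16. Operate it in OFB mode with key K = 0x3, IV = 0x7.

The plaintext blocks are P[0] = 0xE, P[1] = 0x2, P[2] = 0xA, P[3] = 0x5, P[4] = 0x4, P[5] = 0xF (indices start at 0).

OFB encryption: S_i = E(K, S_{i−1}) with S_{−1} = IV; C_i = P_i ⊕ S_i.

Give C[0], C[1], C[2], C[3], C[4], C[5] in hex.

C[0] = 0x5, C[1] = 0xD, C[2] = 0x9, C[3] = 0x2, C[4] = 0xF, C[5] = 0x0

C[0]: S = E(K, 0x7) = 0xB; 0xE ⊕ 0xB = 0x5.
C[1]: S = E(K, 0xB) = 0xF; 0x2 ⊕ 0xF = 0xD.
C[2]: S = E(K, 0xF) = 0x3; 0xA ⊕ 0x3 = 0x9.
C[3]: S = E(K, 0x3) = 0x7; 0x5 ⊕ 0x7 = 0x2.
C[4]: S = E(K, 0x7) = 0xB; 0x4 ⊕ 0xB = 0xF.
C[5]: S = E(K, 0xB) = 0xF; 0xF ⊕ 0xF = 0x0.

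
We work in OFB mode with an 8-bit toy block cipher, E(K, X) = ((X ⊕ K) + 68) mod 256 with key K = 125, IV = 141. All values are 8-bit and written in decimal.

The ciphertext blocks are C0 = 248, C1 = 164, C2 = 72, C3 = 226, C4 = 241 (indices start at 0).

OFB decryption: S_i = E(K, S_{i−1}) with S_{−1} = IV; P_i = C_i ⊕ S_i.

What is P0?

P0 = 204

P0: S = E(K, 141) = 52; 248 ⊕ 52 = 204.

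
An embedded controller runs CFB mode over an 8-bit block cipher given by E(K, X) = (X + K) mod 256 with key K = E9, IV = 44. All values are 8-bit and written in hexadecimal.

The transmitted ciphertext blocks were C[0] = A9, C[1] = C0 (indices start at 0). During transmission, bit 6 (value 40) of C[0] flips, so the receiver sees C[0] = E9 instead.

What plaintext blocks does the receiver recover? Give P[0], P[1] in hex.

P[0] = C4, P[1] = 12

CFB decryption: P_i = C_i ⊕ E(K, C_{i−1}), with C_{−1} = IV.
Only C[0] changed, to E9. In CFB, a change in C_i flips the same bit in P_i and garbles P_{i+1}. Decrypting the received ciphertext:
P[0]: E(K, 44) = 2D; E9 ⊕ 2D = C4.
P[1]: E(K, E9) = D2; C0 ⊕ D2 = 12.
Blocks that differ from the original plaintext: P[0], P[1].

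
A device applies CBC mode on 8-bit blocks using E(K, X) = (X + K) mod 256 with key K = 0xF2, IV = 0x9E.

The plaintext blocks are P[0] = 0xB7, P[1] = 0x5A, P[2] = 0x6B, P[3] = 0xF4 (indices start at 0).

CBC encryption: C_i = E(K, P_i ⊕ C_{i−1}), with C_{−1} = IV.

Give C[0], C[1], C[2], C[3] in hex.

C[0]: P[0] ⊕ 0x9E = 0x29; E(K, 0x29) = 0x1B.
C[1]: P[1] ⊕ 0x1B = 0x41; E(K, 0x41) = 0x33.
C[2]: P[2] ⊕ 0x33 = 0x58; E(K, 0x58) = 0x4A.
C[3]: P[3] ⊕ 0x4A = 0xBE; E(K, 0xBE) = 0xB0.

C[0] = 0x1B, C[1] = 0x33, C[2] = 0x4A, C[3] = 0xB0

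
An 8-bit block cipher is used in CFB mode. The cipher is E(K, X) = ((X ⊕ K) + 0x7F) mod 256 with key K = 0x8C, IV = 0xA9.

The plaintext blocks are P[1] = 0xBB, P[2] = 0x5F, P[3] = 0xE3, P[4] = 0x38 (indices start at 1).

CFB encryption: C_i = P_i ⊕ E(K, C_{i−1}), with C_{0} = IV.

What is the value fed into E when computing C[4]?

C[1]: E(K, 0xA9) = 0xA4; 0xBB ⊕ 0xA4 = 0x1F.
C[2]: E(K, 0x1F) = 0x12; 0x5F ⊕ 0x12 = 0x4D.
C[3]: E(K, 0x4D) = 0x40; 0xE3 ⊕ 0x40 = 0xA3.
C[4]: E(K, 0xA3) = 0xAE; 0x38 ⊕ 0xAE = 0x96.
So the input to E for block [4] is 0xA3.

0xA3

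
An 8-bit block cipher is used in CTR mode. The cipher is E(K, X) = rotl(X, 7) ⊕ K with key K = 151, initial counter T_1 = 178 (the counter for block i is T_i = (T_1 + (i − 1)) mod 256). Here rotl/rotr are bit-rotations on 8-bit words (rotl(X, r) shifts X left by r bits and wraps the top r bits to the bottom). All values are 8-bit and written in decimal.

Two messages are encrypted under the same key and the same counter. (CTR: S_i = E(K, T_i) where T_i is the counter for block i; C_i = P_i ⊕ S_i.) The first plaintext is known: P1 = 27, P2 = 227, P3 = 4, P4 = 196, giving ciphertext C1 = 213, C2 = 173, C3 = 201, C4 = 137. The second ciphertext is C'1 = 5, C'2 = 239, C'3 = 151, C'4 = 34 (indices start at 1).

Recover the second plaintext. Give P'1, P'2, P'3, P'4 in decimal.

In CTR with a reused counter, both messages share the same keystream S_i, so C_i ⊕ C'_i = P_i ⊕ P'_i and thus P'_i = P_i ⊕ C_i ⊕ C'_i.
P'1: 27 ⊕ 213 ⊕ 5 = 203.
P'2: 227 ⊕ 173 ⊕ 239 = 161.
P'3: 4 ⊕ 201 ⊕ 151 = 90.
P'4: 196 ⊕ 137 ⊕ 34 = 111.

P'1 = 203, P'2 = 161, P'3 = 90, P'4 = 111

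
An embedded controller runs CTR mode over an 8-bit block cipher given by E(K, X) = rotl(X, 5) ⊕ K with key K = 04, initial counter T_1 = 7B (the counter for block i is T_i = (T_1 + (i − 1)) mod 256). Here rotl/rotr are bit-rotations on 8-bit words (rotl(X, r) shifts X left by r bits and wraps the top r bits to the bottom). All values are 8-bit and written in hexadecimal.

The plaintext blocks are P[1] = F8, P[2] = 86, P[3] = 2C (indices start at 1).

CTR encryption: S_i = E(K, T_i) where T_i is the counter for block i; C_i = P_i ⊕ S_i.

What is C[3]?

C[1]: T = 7B, S = E(K, T) = 6B; F8 ⊕ 6B = 93.
C[2]: T = 7C, S = E(K, T) = 8B; 86 ⊕ 8B = 0D.
C[3]: T = 7D, S = E(K, T) = AB; 2C ⊕ AB = 87.

C[3] = 87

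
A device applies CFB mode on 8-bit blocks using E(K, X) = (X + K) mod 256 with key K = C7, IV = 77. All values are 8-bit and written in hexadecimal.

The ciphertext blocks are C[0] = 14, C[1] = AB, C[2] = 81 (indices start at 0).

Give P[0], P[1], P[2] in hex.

CFB decryption: P_i = C_i ⊕ E(K, C_{i−1}), with C_{−1} = IV.
P[0]: E(K, 77) = 3E; 14 ⊕ 3E = 2A.
P[1]: E(K, 14) = DB; AB ⊕ DB = 70.
P[2]: E(K, AB) = 72; 81 ⊕ 72 = F3.

P[0] = 2A, P[1] = 70, P[2] = F3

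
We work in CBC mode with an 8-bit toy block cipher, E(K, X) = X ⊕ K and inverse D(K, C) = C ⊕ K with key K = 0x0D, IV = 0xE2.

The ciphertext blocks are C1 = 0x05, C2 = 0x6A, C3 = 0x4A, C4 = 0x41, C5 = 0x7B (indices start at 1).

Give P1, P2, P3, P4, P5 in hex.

CBC decryption: P_i = D(K, C_i) ⊕ C_{i−1}, with C_{0} = IV.
P1: D(K, 0x05) = 0x08; 0x08 ⊕ 0xE2 = 0xEA.
P2: D(K, 0x6A) = 0x67; 0x67 ⊕ 0x05 = 0x62.
P3: D(K, 0x4A) = 0x47; 0x47 ⊕ 0x6A = 0x2D.
P4: D(K, 0x41) = 0x4C; 0x4C ⊕ 0x4A = 0x06.
P5: D(K, 0x7B) = 0x76; 0x76 ⊕ 0x41 = 0x37.

P1 = 0xEA, P2 = 0x62, P3 = 0x2D, P4 = 0x06, P5 = 0x37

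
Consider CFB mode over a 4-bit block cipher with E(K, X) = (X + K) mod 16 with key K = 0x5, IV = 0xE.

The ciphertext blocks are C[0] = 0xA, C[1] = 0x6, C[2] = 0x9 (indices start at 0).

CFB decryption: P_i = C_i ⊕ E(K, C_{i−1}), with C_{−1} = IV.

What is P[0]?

P[0]: E(K, 0xE) = 0x3; 0xA ⊕ 0x3 = 0x9.

P[0] = 0x9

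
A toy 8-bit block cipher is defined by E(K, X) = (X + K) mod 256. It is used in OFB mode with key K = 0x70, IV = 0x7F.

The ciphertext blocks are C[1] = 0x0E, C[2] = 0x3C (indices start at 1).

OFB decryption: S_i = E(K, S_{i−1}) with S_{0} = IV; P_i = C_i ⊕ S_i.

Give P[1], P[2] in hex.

P[1] = 0xE1, P[2] = 0x63

P[1]: S = E(K, 0x7F) = 0xEF; 0x0E ⊕ 0xEF = 0xE1.
P[2]: S = E(K, 0xEF) = 0x5F; 0x3C ⊕ 0x5F = 0x63.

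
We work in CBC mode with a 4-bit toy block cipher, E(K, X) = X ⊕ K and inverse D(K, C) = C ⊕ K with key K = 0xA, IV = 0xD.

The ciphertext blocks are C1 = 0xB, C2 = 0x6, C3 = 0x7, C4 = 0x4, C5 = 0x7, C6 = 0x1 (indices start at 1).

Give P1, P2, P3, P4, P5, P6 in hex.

P1 = 0xC, P2 = 0x7, P3 = 0xB, P4 = 0x9, P5 = 0x9, P6 = 0xC

CBC decryption: P_i = D(K, C_i) ⊕ C_{i−1}, with C_{0} = IV.
P1: D(K, 0xB) = 0x1; 0x1 ⊕ 0xD = 0xC.
P2: D(K, 0x6) = 0xC; 0xC ⊕ 0xB = 0x7.
P3: D(K, 0x7) = 0xD; 0xD ⊕ 0x6 = 0xB.
P4: D(K, 0x4) = 0xE; 0xE ⊕ 0x7 = 0x9.
P5: D(K, 0x7) = 0xD; 0xD ⊕ 0x4 = 0x9.
P6: D(K, 0x1) = 0xB; 0xB ⊕ 0x7 = 0xC.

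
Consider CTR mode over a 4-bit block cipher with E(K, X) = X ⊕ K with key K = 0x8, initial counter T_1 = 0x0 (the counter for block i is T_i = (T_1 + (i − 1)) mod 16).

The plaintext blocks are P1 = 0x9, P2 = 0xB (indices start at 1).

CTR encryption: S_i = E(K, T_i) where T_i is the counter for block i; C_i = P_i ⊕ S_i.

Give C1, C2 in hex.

C1 = 0x1, C2 = 0x2

C1: T = 0x0, S = E(K, T) = 0x8; 0x9 ⊕ 0x8 = 0x1.
C2: T = 0x1, S = E(K, T) = 0x9; 0xB ⊕ 0x9 = 0x2.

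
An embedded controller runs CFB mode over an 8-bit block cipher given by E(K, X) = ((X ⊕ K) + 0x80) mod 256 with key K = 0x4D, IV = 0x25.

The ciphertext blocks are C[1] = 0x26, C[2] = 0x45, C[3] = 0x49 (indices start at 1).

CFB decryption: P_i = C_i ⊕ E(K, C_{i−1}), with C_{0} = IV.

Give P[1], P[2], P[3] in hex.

P[1]: E(K, 0x25) = 0xE8; 0x26 ⊕ 0xE8 = 0xCE.
P[2]: E(K, 0x26) = 0xEB; 0x45 ⊕ 0xEB = 0xAE.
P[3]: E(K, 0x45) = 0x88; 0x49 ⊕ 0x88 = 0xC1.

P[1] = 0xCE, P[2] = 0xAE, P[3] = 0xC1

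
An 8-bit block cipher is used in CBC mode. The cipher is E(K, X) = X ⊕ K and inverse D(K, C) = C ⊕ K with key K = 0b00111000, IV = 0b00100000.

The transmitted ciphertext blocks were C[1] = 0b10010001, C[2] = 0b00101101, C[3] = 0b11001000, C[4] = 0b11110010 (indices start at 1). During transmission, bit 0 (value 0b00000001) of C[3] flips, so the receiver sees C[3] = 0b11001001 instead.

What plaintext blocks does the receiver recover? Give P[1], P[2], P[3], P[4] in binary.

CBC decryption: P_i = D(K, C_i) ⊕ C_{i−1}, with C_{0} = IV.
Only C[3] changed, to 0b11001001. In CBC, a change in C_i garbles P_i and flips the same bit in P_{i+1}. Decrypting the received ciphertext:
P[1]: D(K, 0b10010001) = 0b10101001; 0b10101001 ⊕ 0b00100000 = 0b10001001.
P[2]: D(K, 0b00101101) = 0b00010101; 0b00010101 ⊕ 0b10010001 = 0b10000100.
P[3]: D(K, 0b11001001) = 0b11110001; 0b11110001 ⊕ 0b00101101 = 0b11011100.
P[4]: D(K, 0b11110010) = 0b11001010; 0b11001010 ⊕ 0b11001001 = 0b00000011.
Blocks that differ from the original plaintext: P[3], P[4].

P[1] = 0b10001001, P[2] = 0b10000100, P[3] = 0b11011100, P[4] = 0b00000011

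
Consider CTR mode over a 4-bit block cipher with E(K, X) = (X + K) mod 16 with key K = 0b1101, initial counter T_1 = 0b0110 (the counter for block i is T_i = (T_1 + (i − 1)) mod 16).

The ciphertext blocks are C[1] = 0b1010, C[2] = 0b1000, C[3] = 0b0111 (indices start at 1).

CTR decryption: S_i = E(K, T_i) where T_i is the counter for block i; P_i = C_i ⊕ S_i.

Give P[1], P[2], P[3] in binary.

P[1] = 0b1001, P[2] = 0b1100, P[3] = 0b0010

P[1]: T = 0b0110, S = E(K, T) = 0b0011; 0b1010 ⊕ 0b0011 = 0b1001.
P[2]: T = 0b0111, S = E(K, T) = 0b0100; 0b1000 ⊕ 0b0100 = 0b1100.
P[3]: T = 0b1000, S = E(K, T) = 0b0101; 0b0111 ⊕ 0b0101 = 0b0010.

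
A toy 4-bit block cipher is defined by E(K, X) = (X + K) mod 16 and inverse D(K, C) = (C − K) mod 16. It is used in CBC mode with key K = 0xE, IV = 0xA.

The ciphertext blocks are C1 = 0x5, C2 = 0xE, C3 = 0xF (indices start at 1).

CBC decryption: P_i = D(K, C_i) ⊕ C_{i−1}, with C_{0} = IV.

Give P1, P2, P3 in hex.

P1 = 0xD, P2 = 0x5, P3 = 0xF

P1: D(K, 0x5) = 0x7; 0x7 ⊕ 0xA = 0xD.
P2: D(K, 0xE) = 0x0; 0x0 ⊕ 0x5 = 0x5.
P3: D(K, 0xF) = 0x1; 0x1 ⊕ 0xE = 0xF.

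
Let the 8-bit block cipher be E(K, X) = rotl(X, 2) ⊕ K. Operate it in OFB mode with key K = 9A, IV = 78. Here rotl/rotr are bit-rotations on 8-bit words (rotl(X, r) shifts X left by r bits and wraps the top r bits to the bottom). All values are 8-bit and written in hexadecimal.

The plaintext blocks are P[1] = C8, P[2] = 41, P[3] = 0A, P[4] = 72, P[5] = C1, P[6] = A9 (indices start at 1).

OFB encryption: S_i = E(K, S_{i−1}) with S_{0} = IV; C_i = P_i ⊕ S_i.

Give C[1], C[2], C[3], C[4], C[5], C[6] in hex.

C[1] = B3, C[2] = 36, C[3] = 4D, C[4] = F5, C[5] = 45, C[6] = 21

C[1]: S = E(K, 78) = 7B; C8 ⊕ 7B = B3.
C[2]: S = E(K, 7B) = 77; 41 ⊕ 77 = 36.
C[3]: S = E(K, 77) = 47; 0A ⊕ 47 = 4D.
C[4]: S = E(K, 47) = 87; 72 ⊕ 87 = F5.
C[5]: S = E(K, 87) = 84; C1 ⊕ 84 = 45.
C[6]: S = E(K, 84) = 88; A9 ⊕ 88 = 21.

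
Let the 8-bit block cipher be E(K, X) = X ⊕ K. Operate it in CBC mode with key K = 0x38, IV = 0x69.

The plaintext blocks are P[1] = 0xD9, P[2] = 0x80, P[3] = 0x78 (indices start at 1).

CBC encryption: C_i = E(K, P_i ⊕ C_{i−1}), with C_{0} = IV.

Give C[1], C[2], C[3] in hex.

C[1]: P[1] ⊕ 0x69 = 0xB0; E(K, 0xB0) = 0x88.
C[2]: P[2] ⊕ 0x88 = 0x08; E(K, 0x08) = 0x30.
C[3]: P[3] ⊕ 0x30 = 0x48; E(K, 0x48) = 0x70.

C[1] = 0x88, C[2] = 0x30, C[3] = 0x70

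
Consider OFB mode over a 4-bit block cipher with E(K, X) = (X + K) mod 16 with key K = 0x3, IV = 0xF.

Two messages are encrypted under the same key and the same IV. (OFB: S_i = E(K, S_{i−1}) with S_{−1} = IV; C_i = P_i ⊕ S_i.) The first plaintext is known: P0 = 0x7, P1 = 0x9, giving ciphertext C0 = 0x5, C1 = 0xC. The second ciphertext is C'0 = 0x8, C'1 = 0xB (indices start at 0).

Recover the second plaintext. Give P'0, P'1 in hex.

In OFB with a reused IV, both messages share the same keystream S_i, so C_i ⊕ C'_i = P_i ⊕ P'_i and thus P'_i = P_i ⊕ C_i ⊕ C'_i.
P'0: 0x7 ⊕ 0x5 ⊕ 0x8 = 0xA.
P'1: 0x9 ⊕ 0xC ⊕ 0xB = 0xE.

P'0 = 0xA, P'1 = 0xE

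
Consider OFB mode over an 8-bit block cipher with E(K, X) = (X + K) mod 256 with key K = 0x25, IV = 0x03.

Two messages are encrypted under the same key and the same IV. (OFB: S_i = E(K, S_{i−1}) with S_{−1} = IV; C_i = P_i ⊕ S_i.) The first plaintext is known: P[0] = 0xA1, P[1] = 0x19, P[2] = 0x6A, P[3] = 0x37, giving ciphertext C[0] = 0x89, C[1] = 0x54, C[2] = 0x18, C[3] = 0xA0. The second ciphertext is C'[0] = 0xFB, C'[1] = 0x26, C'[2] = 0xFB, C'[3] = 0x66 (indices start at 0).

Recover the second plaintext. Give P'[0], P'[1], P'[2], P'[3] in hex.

In OFB with a reused IV, both messages share the same keystream S_i, so C_i ⊕ C'_i = P_i ⊕ P'_i and thus P'_i = P_i ⊕ C_i ⊕ C'_i.
P'[0]: 0xA1 ⊕ 0x89 ⊕ 0xFB = 0xD3.
P'[1]: 0x19 ⊕ 0x54 ⊕ 0x26 = 0x6B.
P'[2]: 0x6A ⊕ 0x18 ⊕ 0xFB = 0x89.
P'[3]: 0x37 ⊕ 0xA0 ⊕ 0x66 = 0xF1.

P'[0] = 0xD3, P'[1] = 0x6B, P'[2] = 0x89, P'[3] = 0xF1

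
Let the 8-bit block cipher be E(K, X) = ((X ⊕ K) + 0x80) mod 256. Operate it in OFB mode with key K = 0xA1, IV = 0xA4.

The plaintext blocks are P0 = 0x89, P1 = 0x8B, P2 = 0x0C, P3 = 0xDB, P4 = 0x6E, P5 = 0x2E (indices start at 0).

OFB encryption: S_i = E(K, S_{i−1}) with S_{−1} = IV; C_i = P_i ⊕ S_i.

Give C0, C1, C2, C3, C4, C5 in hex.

C0: S = E(K, 0xA4) = 0x85; 0x89 ⊕ 0x85 = 0x0C.
C1: S = E(K, 0x85) = 0xA4; 0x8B ⊕ 0xA4 = 0x2F.
C2: S = E(K, 0xA4) = 0x85; 0x0C ⊕ 0x85 = 0x89.
C3: S = E(K, 0x85) = 0xA4; 0xDB ⊕ 0xA4 = 0x7F.
C4: S = E(K, 0xA4) = 0x85; 0x6E ⊕ 0x85 = 0xEB.
C5: S = E(K, 0x85) = 0xA4; 0x2E ⊕ 0xA4 = 0x8A.

C0 = 0x0C, C1 = 0x2F, C2 = 0x89, C3 = 0x7F, C4 = 0xEB, C5 = 0x8A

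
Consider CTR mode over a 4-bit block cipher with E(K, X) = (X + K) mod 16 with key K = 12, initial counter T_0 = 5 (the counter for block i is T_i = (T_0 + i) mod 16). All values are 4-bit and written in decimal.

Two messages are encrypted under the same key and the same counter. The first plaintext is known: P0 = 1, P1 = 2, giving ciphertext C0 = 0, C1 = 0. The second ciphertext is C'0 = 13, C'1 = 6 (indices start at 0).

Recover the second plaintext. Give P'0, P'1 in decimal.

P'0 = 12, P'1 = 4

In CTR with a reused counter, both messages share the same keystream S_i, so C_i ⊕ C'_i = P_i ⊕ P'_i and thus P'_i = P_i ⊕ C_i ⊕ C'_i.
P'0: 1 ⊕ 0 ⊕ 13 = 12.
P'1: 2 ⊕ 0 ⊕ 6 = 4.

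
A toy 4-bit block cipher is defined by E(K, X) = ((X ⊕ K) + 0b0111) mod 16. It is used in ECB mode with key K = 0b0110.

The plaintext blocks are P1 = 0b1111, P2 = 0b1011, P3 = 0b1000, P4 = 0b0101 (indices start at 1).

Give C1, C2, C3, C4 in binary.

C1 = 0b0000, C2 = 0b0100, C3 = 0b0101, C4 = 0b1010

ECB encryption: C_i = E(K, P_i).
C1: E(K, 0b1111) = 0b0000.
C2: E(K, 0b1011) = 0b0100.
C3: E(K, 0b1000) = 0b0101.
C4: E(K, 0b0101) = 0b1010.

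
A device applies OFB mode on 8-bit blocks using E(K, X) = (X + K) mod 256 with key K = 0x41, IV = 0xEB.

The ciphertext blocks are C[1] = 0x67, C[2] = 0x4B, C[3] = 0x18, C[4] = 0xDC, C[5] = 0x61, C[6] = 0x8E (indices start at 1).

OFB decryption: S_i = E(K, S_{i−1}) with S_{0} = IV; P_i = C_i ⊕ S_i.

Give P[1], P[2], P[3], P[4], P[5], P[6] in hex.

P[1] = 0x4B, P[2] = 0x26, P[3] = 0xB6, P[4] = 0x33, P[5] = 0x51, P[6] = 0xFF

P[1]: S = E(K, 0xEB) = 0x2C; 0x67 ⊕ 0x2C = 0x4B.
P[2]: S = E(K, 0x2C) = 0x6D; 0x4B ⊕ 0x6D = 0x26.
P[3]: S = E(K, 0x6D) = 0xAE; 0x18 ⊕ 0xAE = 0xB6.
P[4]: S = E(K, 0xAE) = 0xEF; 0xDC ⊕ 0xEF = 0x33.
P[5]: S = E(K, 0xEF) = 0x30; 0x61 ⊕ 0x30 = 0x51.
P[6]: S = E(K, 0x30) = 0x71; 0x8E ⊕ 0x71 = 0xFF.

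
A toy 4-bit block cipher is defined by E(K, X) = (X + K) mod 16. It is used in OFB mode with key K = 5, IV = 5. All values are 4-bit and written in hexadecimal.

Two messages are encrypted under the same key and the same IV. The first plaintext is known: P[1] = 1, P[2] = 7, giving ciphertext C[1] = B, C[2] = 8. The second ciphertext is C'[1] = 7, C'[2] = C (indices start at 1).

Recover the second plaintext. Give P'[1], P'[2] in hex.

In OFB with a reused IV, both messages share the same keystream S_i, so C_i ⊕ C'_i = P_i ⊕ P'_i and thus P'_i = P_i ⊕ C_i ⊕ C'_i.
P'[1]: 1 ⊕ B ⊕ 7 = D.
P'[2]: 7 ⊕ 8 ⊕ C = 3.

P'[1] = D, P'[2] = 3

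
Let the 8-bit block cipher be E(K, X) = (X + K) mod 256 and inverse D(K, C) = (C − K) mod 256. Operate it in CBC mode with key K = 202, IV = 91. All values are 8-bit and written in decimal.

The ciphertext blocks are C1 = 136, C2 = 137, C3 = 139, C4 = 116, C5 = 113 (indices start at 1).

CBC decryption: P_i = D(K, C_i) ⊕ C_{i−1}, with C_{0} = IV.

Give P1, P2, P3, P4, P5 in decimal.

P1: D(K, 136) = 190; 190 ⊕ 91 = 229.
P2: D(K, 137) = 191; 191 ⊕ 136 = 55.
P3: D(K, 139) = 193; 193 ⊕ 137 = 72.
P4: D(K, 116) = 170; 170 ⊕ 139 = 33.
P5: D(K, 113) = 167; 167 ⊕ 116 = 211.

P1 = 229, P2 = 55, P3 = 72, P4 = 33, P5 = 211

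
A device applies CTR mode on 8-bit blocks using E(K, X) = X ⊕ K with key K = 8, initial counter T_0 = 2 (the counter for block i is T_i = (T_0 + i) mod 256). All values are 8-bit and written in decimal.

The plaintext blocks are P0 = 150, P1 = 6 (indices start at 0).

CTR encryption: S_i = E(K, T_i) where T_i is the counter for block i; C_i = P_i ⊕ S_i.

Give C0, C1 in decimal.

C0: T = 2, S = E(K, T) = 10; 150 ⊕ 10 = 156.
C1: T = 3, S = E(K, T) = 11; 6 ⊕ 11 = 13.

C0 = 156, C1 = 13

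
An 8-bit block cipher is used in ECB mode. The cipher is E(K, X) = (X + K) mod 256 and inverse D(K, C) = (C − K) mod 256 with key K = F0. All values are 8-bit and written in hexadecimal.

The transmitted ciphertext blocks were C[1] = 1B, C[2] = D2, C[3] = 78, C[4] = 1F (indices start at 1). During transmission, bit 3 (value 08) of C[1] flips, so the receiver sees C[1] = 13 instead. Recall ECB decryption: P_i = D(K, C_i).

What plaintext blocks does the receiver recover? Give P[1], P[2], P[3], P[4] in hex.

Only C[1] changed, to 13. In ECB, a change in C_i affects only P_i. Decrypting the received ciphertext:
P[1]: D(K, 13) = 23.
P[2]: D(K, D2) = E2.
P[3]: D(K, 78) = 88.
P[4]: D(K, 1F) = 2F.
Blocks that differ from the original plaintext: P[1].

P[1] = 23, P[2] = E2, P[3] = 88, P[4] = 2F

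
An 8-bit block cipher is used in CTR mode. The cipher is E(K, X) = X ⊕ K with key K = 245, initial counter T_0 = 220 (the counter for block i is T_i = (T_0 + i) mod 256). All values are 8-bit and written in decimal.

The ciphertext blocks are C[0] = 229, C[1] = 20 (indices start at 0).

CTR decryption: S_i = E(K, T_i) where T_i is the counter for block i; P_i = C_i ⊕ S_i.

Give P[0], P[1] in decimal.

P[0]: T = 220, S = E(K, T) = 41; 229 ⊕ 41 = 204.
P[1]: T = 221, S = E(K, T) = 40; 20 ⊕ 40 = 60.

P[0] = 204, P[1] = 60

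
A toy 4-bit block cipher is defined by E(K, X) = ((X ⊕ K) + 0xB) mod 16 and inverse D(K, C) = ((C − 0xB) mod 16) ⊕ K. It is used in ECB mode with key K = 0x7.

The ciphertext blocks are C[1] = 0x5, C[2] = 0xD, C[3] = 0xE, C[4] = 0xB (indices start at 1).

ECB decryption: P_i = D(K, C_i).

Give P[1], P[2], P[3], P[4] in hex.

P[1]: D(K, 0x5) = 0xD.
P[2]: D(K, 0xD) = 0x5.
P[3]: D(K, 0xE) = 0x4.
P[4]: D(K, 0xB) = 0x7.

P[1] = 0xD, P[2] = 0x5, P[3] = 0x4, P[4] = 0x7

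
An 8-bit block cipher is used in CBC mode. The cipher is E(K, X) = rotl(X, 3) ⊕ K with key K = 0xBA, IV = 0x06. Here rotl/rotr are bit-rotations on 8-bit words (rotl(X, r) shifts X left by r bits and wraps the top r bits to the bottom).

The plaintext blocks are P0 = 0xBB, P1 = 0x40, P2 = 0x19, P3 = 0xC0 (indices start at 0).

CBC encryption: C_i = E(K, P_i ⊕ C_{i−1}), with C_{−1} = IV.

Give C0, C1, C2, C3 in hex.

C0: P0 ⊕ 0x06 = 0xBD; E(K, 0xBD) = 0x57.
C1: P1 ⊕ 0x57 = 0x17; E(K, 0x17) = 0x02.
C2: P2 ⊕ 0x02 = 0x1B; E(K, 0x1B) = 0x62.
C3: P3 ⊕ 0x62 = 0xA2; E(K, 0xA2) = 0xAF.

C0 = 0x57, C1 = 0x02, C2 = 0x62, C3 = 0xAF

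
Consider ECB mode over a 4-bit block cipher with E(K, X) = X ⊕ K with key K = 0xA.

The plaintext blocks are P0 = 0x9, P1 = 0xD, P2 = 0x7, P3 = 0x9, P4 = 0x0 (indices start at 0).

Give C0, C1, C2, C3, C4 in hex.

C0 = 0x3, C1 = 0x7, C2 = 0xD, C3 = 0x3, C4 = 0xA

ECB encryption: C_i = E(K, P_i).
C0: E(K, 0x9) = 0x3.
C1: E(K, 0xD) = 0x7.
C2: E(K, 0x7) = 0xD.
C3: E(K, 0x9) = 0x3.
C4: E(K, 0x0) = 0xA.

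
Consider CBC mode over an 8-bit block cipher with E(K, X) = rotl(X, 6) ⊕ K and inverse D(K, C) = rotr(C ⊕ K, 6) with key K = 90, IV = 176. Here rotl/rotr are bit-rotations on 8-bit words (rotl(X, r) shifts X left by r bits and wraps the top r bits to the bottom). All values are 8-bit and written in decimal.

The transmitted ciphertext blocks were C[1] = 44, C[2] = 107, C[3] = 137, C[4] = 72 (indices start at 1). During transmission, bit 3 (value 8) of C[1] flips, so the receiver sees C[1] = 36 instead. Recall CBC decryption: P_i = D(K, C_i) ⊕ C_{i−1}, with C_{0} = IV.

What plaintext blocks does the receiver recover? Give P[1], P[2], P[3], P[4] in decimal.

P[1] = 73, P[2] = 224, P[3] = 36, P[4] = 193

Only C[1] changed, to 36. In CBC, a change in C_i garbles P_i and flips the same bit in P_{i+1}. Decrypting the received ciphertext:
P[1]: D(K, 36) = 249; 249 ⊕ 176 = 73.
P[2]: D(K, 107) = 196; 196 ⊕ 36 = 224.
P[3]: D(K, 137) = 79; 79 ⊕ 107 = 36.
P[4]: D(K, 72) = 72; 72 ⊕ 137 = 193.
Blocks that differ from the original plaintext: P[1], P[2].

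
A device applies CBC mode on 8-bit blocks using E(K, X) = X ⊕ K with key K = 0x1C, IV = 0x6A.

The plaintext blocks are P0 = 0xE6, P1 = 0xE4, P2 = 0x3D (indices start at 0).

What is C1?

C1 = 0x68

CBC encryption: C_i = E(K, P_i ⊕ C_{i−1}), with C_{−1} = IV.
C0: P0 ⊕ 0x6A = 0x8C; E(K, 0x8C) = 0x90.
C1: P1 ⊕ 0x90 = 0x74; E(K, 0x74) = 0x68.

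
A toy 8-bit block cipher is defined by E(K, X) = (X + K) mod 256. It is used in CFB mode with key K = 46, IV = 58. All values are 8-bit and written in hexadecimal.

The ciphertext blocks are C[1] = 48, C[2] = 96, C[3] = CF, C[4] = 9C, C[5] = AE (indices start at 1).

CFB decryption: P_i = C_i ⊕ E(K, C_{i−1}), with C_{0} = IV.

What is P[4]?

P[4] = 89

P[4]: E(K, CF) = 15; 9C ⊕ 15 = 89.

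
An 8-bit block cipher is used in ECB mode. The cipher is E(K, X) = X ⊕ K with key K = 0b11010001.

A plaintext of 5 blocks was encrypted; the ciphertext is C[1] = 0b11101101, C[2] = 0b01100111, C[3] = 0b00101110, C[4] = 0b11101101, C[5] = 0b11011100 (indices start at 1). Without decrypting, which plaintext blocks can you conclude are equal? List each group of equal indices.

ECB encrypts each block independently with the same key, so equal ciphertext blocks imply equal plaintext blocks.
C[1] = C[4] = 0b11101101, so P[1] = P[4].

P[1] = P[4]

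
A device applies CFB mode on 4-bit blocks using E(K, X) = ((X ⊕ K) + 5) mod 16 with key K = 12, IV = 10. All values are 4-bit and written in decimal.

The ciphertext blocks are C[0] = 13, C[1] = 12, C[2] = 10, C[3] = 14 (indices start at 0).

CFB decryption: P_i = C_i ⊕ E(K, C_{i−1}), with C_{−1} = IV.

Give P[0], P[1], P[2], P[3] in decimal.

P[0] = 6, P[1] = 10, P[2] = 15, P[3] = 5

P[0]: E(K, 10) = 11; 13 ⊕ 11 = 6.
P[1]: E(K, 13) = 6; 12 ⊕ 6 = 10.
P[2]: E(K, 12) = 5; 10 ⊕ 5 = 15.
P[3]: E(K, 10) = 11; 14 ⊕ 11 = 5.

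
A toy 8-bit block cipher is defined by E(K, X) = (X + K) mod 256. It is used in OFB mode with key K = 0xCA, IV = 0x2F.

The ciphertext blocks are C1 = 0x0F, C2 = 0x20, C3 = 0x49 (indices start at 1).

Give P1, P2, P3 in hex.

P1 = 0xF6, P2 = 0xE3, P3 = 0xC4

OFB decryption: S_i = E(K, S_{i−1}) with S_{0} = IV; P_i = C_i ⊕ S_i.
P1: S = E(K, 0x2F) = 0xF9; 0x0F ⊕ 0xF9 = 0xF6.
P2: S = E(K, 0xF9) = 0xC3; 0x20 ⊕ 0xC3 = 0xE3.
P3: S = E(K, 0xC3) = 0x8D; 0x49 ⊕ 0x8D = 0xC4.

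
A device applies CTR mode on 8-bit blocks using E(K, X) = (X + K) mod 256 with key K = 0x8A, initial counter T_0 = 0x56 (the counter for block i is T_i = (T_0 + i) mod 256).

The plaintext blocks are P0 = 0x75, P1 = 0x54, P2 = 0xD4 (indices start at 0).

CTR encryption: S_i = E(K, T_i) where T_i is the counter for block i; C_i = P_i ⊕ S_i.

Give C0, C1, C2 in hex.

C0: T = 0x56, S = E(K, T) = 0xE0; 0x75 ⊕ 0xE0 = 0x95.
C1: T = 0x57, S = E(K, T) = 0xE1; 0x54 ⊕ 0xE1 = 0xB5.
C2: T = 0x58, S = E(K, T) = 0xE2; 0xD4 ⊕ 0xE2 = 0x36.

C0 = 0x95, C1 = 0xB5, C2 = 0x36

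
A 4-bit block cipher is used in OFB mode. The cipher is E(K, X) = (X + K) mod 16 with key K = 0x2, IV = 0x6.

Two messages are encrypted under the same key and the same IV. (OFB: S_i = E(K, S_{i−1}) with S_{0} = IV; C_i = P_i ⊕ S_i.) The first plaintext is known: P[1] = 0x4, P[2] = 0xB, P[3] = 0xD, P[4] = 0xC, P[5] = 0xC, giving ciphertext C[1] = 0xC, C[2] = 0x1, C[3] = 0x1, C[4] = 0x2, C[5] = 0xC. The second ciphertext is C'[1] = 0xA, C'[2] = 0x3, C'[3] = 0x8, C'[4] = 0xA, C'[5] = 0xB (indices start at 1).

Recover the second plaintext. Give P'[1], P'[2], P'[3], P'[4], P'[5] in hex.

In OFB with a reused IV, both messages share the same keystream S_i, so C_i ⊕ C'_i = P_i ⊕ P'_i and thus P'_i = P_i ⊕ C_i ⊕ C'_i.
P'[1]: 0x4 ⊕ 0xC ⊕ 0xA = 0x2.
P'[2]: 0xB ⊕ 0x1 ⊕ 0x3 = 0x9.
P'[3]: 0xD ⊕ 0x1 ⊕ 0x8 = 0x4.
P'[4]: 0xC ⊕ 0x2 ⊕ 0xA = 0x4.
P'[5]: 0xC ⊕ 0xC ⊕ 0xB = 0xB.

P'[1] = 0x2, P'[2] = 0x9, P'[3] = 0x4, P'[4] = 0x4, P'[5] = 0xB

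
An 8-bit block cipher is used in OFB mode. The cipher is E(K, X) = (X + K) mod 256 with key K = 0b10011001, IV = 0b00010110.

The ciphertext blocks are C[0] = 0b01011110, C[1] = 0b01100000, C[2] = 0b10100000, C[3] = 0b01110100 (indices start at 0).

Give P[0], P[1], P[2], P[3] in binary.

P[0] = 0b11110001, P[1] = 0b00101000, P[2] = 0b01000001, P[3] = 0b00001110

OFB decryption: S_i = E(K, S_{i−1}) with S_{−1} = IV; P_i = C_i ⊕ S_i.
P[0]: S = E(K, 0b00010110) = 0b10101111; 0b01011110 ⊕ 0b10101111 = 0b11110001.
P[1]: S = E(K, 0b10101111) = 0b01001000; 0b01100000 ⊕ 0b01001000 = 0b00101000.
P[2]: S = E(K, 0b01001000) = 0b11100001; 0b10100000 ⊕ 0b11100001 = 0b01000001.
P[3]: S = E(K, 0b11100001) = 0b01111010; 0b01110100 ⊕ 0b01111010 = 0b00001110.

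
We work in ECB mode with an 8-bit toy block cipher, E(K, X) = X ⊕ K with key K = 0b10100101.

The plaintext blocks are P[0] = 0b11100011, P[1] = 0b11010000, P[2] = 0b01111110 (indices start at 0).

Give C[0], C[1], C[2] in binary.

ECB encryption: C_i = E(K, P_i).
C[0]: E(K, 0b11100011) = 0b01000110.
C[1]: E(K, 0b11010000) = 0b01110101.
C[2]: E(K, 0b01111110) = 0b11011011.

C[0] = 0b01000110, C[1] = 0b01110101, C[2] = 0b11011011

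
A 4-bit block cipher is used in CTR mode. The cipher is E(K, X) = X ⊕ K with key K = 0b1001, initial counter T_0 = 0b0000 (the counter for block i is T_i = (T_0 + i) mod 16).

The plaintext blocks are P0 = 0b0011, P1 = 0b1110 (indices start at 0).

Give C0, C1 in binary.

C0 = 0b1010, C1 = 0b0110

CTR encryption: S_i = E(K, T_i) where T_i is the counter for block i; C_i = P_i ⊕ S_i.
C0: T = 0b0000, S = E(K, T) = 0b1001; 0b0011 ⊕ 0b1001 = 0b1010.
C1: T = 0b0001, S = E(K, T) = 0b1000; 0b1110 ⊕ 0b1000 = 0b0110.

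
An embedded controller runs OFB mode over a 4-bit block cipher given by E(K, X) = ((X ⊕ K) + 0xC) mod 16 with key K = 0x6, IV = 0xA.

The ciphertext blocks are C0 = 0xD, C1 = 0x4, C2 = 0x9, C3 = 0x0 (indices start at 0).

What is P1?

P1 = 0xE

OFB decryption: S_i = E(K, S_{i−1}) with S_{−1} = IV; P_i = C_i ⊕ S_i.
P0: S = E(K, 0xA) = 0x8; 0xD ⊕ 0x8 = 0x5.
P1: S = E(K, 0x8) = 0xA; 0x4 ⊕ 0xA = 0xE.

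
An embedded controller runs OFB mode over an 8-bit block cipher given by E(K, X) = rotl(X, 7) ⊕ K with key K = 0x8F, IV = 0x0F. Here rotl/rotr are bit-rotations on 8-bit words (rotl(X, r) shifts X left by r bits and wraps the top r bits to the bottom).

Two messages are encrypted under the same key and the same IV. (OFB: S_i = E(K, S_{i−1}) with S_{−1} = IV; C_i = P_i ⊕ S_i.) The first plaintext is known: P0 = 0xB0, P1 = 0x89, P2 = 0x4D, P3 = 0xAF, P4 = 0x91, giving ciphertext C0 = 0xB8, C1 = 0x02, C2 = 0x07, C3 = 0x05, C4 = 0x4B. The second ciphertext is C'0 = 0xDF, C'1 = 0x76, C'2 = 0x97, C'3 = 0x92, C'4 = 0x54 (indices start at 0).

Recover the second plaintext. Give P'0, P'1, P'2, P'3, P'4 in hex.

In OFB with a reused IV, both messages share the same keystream S_i, so C_i ⊕ C'_i = P_i ⊕ P'_i and thus P'_i = P_i ⊕ C_i ⊕ C'_i.
P'0: 0xB0 ⊕ 0xB8 ⊕ 0xDF = 0xD7.
P'1: 0x89 ⊕ 0x02 ⊕ 0x76 = 0xFD.
P'2: 0x4D ⊕ 0x07 ⊕ 0x97 = 0xDD.
P'3: 0xAF ⊕ 0x05 ⊕ 0x92 = 0x38.
P'4: 0x91 ⊕ 0x4B ⊕ 0x54 = 0x8E.

P'0 = 0xD7, P'1 = 0xFD, P'2 = 0xDD, P'3 = 0x38, P'4 = 0x8E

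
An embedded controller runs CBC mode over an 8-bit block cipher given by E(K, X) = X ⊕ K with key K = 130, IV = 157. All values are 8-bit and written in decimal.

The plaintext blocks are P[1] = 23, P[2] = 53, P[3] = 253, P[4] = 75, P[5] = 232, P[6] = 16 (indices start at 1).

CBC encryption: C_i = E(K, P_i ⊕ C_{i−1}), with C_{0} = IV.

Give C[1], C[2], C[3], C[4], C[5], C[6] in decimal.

C[1]: P[1] ⊕ 157 = 138; E(K, 138) = 8.
C[2]: P[2] ⊕ 8 = 61; E(K, 61) = 191.
C[3]: P[3] ⊕ 191 = 66; E(K, 66) = 192.
C[4]: P[4] ⊕ 192 = 139; E(K, 139) = 9.
C[5]: P[5] ⊕ 9 = 225; E(K, 225) = 99.
C[6]: P[6] ⊕ 99 = 115; E(K, 115) = 241.

C[1] = 8, C[2] = 191, C[3] = 192, C[4] = 9, C[5] = 99, C[6] = 241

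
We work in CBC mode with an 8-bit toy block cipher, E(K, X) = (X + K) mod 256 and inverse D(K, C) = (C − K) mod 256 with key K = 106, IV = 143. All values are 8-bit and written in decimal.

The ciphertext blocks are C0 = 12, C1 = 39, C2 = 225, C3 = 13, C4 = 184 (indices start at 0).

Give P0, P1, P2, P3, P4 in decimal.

P0 = 45, P1 = 177, P2 = 80, P3 = 66, P4 = 67

CBC decryption: P_i = D(K, C_i) ⊕ C_{i−1}, with C_{−1} = IV.
P0: D(K, 12) = 162; 162 ⊕ 143 = 45.
P1: D(K, 39) = 189; 189 ⊕ 12 = 177.
P2: D(K, 225) = 119; 119 ⊕ 39 = 80.
P3: D(K, 13) = 163; 163 ⊕ 225 = 66.
P4: D(K, 184) = 78; 78 ⊕ 13 = 67.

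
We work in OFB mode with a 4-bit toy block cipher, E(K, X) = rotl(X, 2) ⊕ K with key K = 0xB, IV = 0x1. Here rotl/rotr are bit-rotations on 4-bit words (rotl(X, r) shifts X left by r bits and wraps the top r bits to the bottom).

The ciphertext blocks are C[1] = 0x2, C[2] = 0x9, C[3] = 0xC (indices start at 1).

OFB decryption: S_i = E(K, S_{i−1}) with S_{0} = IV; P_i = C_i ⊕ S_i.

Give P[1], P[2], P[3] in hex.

P[1]: S = E(K, 0x1) = 0xF; 0x2 ⊕ 0xF = 0xD.
P[2]: S = E(K, 0xF) = 0x4; 0x9 ⊕ 0x4 = 0xD.
P[3]: S = E(K, 0x4) = 0xA; 0xC ⊕ 0xA = 0x6.

P[1] = 0xD, P[2] = 0xD, P[3] = 0x6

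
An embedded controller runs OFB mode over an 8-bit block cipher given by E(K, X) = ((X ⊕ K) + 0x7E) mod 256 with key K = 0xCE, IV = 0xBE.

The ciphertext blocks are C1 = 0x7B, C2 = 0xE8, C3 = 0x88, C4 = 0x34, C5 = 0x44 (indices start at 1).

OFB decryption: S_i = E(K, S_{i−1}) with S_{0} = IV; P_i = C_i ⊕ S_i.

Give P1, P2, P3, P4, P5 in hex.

P1 = 0x95, P2 = 0x76, P3 = 0x46, P4 = 0x4A, P5 = 0x6A

P1: S = E(K, 0xBE) = 0xEE; 0x7B ⊕ 0xEE = 0x95.
P2: S = E(K, 0xEE) = 0x9E; 0xE8 ⊕ 0x9E = 0x76.
P3: S = E(K, 0x9E) = 0xCE; 0x88 ⊕ 0xCE = 0x46.
P4: S = E(K, 0xCE) = 0x7E; 0x34 ⊕ 0x7E = 0x4A.
P5: S = E(K, 0x7E) = 0x2E; 0x44 ⊕ 0x2E = 0x6A.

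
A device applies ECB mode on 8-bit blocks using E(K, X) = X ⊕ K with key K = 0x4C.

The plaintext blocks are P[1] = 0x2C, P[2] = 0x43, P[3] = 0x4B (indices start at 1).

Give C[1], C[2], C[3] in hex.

ECB encryption: C_i = E(K, P_i).
C[1]: E(K, 0x2C) = 0x60.
C[2]: E(K, 0x43) = 0x0F.
C[3]: E(K, 0x4B) = 0x07.

C[1] = 0x60, C[2] = 0x0F, C[3] = 0x07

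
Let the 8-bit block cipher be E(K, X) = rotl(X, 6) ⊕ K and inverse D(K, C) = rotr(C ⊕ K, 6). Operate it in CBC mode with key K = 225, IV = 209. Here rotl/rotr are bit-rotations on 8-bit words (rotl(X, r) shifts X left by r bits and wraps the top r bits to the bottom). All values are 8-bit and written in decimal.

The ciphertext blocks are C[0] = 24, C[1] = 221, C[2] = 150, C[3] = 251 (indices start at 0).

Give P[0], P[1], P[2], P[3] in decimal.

P[0] = 54, P[1] = 232, P[2] = 0, P[3] = 254

CBC decryption: P_i = D(K, C_i) ⊕ C_{i−1}, with C_{−1} = IV.
P[0]: D(K, 24) = 231; 231 ⊕ 209 = 54.
P[1]: D(K, 221) = 240; 240 ⊕ 24 = 232.
P[2]: D(K, 150) = 221; 221 ⊕ 221 = 0.
P[3]: D(K, 251) = 104; 104 ⊕ 150 = 254.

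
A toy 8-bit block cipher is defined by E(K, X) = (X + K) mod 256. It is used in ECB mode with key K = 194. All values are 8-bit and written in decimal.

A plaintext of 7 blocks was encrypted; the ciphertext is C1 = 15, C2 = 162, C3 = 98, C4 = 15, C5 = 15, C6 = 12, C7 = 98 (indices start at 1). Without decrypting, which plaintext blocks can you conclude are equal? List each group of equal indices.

P1 = P4 = P5; P3 = P7

ECB encrypts each block independently with the same key, so equal ciphertext blocks imply equal plaintext blocks.
C1 = C4 = C5 = 15, so P1 = P4 = P5.
C3 = C7 = 98, so P3 = P7.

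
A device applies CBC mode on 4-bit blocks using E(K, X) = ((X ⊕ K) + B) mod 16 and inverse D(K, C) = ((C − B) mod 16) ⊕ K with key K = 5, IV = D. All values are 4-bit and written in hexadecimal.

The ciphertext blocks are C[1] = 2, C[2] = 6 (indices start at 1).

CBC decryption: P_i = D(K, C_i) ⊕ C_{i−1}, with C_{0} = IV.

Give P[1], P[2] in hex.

P[1]: D(K, 2) = 2; 2 ⊕ D = F.
P[2]: D(K, 6) = E; E ⊕ 2 = C.

P[1] = F, P[2] = C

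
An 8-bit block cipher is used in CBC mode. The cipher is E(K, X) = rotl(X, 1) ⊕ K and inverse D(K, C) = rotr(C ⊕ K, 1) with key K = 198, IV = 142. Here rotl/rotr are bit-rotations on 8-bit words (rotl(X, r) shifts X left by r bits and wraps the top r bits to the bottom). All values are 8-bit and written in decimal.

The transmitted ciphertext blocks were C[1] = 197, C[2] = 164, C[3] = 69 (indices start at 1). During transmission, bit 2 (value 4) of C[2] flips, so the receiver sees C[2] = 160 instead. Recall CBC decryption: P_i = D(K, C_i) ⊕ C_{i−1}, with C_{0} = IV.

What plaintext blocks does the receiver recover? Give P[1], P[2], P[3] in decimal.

Only C[2] changed, to 160. In CBC, a change in C_i garbles P_i and flips the same bit in P_{i+1}. Decrypting the received ciphertext:
P[1]: D(K, 197) = 129; 129 ⊕ 142 = 15.
P[2]: D(K, 160) = 51; 51 ⊕ 197 = 246.
P[3]: D(K, 69) = 193; 193 ⊕ 160 = 97.
Blocks that differ from the original plaintext: P[2], P[3].

P[1] = 15, P[2] = 246, P[3] = 97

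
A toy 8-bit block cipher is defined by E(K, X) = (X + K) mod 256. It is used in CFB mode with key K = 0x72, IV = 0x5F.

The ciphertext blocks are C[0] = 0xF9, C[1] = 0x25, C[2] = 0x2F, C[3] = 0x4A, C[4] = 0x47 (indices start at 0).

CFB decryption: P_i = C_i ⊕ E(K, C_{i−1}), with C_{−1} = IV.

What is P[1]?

P[1]: E(K, 0xF9) = 0x6B; 0x25 ⊕ 0x6B = 0x4E.

P[1] = 0x4E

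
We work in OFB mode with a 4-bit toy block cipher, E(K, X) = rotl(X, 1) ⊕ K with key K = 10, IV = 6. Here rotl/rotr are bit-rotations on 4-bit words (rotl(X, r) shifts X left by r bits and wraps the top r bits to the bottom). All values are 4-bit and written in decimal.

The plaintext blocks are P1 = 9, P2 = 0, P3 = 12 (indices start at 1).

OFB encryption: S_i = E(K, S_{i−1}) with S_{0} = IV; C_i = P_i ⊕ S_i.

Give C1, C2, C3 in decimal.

C1 = 15, C2 = 6, C3 = 10

C1: S = E(K, 6) = 6; 9 ⊕ 6 = 15.
C2: S = E(K, 6) = 6; 0 ⊕ 6 = 6.
C3: S = E(K, 6) = 6; 12 ⊕ 6 = 10.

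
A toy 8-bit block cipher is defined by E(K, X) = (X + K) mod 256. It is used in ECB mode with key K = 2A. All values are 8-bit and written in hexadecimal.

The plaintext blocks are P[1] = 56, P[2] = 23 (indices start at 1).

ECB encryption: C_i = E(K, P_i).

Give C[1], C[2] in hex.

C[1] = 80, C[2] = 4D

C[1]: E(K, 56) = 80.
C[2]: E(K, 23) = 4D.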